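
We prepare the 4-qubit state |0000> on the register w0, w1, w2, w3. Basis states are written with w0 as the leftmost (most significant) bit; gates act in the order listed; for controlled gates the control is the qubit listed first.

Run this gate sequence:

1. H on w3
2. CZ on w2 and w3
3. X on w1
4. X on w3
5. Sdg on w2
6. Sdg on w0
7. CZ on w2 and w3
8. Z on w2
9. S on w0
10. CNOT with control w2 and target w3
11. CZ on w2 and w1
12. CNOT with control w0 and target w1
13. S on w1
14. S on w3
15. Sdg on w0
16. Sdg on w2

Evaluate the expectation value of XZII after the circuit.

The expectation value of XZII is 0.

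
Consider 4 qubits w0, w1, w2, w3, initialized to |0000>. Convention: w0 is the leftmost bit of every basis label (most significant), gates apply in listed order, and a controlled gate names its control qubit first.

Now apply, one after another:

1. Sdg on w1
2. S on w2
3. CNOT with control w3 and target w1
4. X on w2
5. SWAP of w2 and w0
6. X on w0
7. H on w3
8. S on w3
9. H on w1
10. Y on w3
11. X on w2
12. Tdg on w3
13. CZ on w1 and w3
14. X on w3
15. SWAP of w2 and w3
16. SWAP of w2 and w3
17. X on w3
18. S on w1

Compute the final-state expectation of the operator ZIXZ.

In the final state, ZIXZ has expectation 0. Key observation: steps 14-17 multiply out to the identity, so the circuit reduces to the remaining gates.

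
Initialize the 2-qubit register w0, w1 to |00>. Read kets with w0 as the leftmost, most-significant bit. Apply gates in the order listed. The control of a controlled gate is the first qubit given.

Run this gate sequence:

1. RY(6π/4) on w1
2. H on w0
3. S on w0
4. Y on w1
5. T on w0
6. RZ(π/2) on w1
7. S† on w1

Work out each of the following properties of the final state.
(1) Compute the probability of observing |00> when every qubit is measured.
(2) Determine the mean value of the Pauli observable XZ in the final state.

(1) A full measurement returns |00> with probability 1/4.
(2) The observable XZ averages to 0.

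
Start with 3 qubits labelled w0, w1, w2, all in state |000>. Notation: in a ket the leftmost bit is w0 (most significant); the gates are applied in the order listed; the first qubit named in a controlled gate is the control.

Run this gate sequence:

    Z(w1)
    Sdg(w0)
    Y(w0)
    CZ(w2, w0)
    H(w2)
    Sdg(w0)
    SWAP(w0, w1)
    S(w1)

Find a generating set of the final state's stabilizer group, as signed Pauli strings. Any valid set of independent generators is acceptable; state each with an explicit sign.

The final state is stabilized by the group generated by +IIX, +ZII, -IZI; other independent generating sets are equally valid.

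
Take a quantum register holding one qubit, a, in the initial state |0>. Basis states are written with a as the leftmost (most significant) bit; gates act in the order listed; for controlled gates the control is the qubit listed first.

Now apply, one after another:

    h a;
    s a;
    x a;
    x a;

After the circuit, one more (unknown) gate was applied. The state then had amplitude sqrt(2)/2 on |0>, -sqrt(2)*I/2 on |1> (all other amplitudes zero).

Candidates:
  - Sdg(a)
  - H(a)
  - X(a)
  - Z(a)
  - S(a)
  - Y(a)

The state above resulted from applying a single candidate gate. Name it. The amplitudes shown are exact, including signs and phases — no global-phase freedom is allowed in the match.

It was Z(a) that produced the state shown.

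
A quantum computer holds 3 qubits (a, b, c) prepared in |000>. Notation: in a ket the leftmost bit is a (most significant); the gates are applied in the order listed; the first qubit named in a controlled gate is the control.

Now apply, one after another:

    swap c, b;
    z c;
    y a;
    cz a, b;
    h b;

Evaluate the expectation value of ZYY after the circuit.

In the final state, ZYY has expectation 0.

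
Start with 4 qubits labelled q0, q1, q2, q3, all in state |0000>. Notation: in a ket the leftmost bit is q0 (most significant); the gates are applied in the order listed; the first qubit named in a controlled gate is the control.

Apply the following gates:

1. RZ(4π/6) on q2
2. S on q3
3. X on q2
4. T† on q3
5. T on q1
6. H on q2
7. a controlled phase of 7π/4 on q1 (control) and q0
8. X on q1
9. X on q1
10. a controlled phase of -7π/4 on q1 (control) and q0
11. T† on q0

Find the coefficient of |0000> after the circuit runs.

The final state's coefficient on |0000> equals -sqrt(2)*exp(2*I*pi/3)/2. Key observation: steps 7-10 multiply out to the identity, so the circuit reduces to the remaining gates.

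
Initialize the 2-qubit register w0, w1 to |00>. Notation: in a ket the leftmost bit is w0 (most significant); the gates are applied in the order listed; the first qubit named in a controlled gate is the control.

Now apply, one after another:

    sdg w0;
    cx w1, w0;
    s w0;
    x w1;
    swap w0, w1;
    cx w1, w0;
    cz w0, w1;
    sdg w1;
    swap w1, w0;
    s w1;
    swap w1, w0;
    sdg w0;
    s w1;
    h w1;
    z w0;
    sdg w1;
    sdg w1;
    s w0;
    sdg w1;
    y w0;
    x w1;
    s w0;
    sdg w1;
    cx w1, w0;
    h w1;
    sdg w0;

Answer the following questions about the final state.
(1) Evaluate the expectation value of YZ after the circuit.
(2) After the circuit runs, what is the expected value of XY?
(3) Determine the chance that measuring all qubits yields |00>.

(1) In the final state, YZ has expectation 1.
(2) The expectation value of XY is -1.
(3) The probability of measuring |00> is 1/4.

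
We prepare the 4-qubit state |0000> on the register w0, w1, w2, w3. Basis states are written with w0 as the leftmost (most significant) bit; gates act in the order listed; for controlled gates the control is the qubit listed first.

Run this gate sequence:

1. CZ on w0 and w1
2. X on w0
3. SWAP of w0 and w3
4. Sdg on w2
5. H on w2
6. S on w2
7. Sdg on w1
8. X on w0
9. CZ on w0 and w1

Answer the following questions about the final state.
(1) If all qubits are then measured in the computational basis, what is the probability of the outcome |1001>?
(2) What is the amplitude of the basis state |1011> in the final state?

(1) The probability of measuring |1001> is 1/2.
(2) The final state's coefficient on |1011> equals sqrt(2)*I/2.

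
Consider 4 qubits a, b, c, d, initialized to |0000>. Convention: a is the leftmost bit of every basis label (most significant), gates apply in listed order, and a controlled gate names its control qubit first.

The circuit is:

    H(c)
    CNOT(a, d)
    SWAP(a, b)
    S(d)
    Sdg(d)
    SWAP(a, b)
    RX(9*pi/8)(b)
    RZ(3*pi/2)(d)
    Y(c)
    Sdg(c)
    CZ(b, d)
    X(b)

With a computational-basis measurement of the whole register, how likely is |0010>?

A full measurement returns |0010> with probability sqrt(sqrt(2) + 2)/8 + 1/4. Key observation: gates 4-5 undo each other exactly, leaving only the rest of the circuit to track.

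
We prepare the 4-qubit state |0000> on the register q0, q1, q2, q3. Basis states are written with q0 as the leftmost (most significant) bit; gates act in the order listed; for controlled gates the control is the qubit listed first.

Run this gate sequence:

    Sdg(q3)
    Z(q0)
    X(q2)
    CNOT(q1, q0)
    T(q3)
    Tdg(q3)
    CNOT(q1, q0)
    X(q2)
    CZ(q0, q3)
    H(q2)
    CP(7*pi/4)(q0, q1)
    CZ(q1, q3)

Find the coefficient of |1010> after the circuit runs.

The amplitude on |1010> is 0.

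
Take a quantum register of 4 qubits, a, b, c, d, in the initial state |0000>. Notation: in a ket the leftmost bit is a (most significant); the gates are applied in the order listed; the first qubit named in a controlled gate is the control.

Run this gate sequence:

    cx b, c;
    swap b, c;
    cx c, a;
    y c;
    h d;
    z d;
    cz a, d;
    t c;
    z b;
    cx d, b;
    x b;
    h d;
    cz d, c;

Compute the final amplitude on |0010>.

|0010> carries amplitude -exp(3*I*pi/4)/2 in the final state.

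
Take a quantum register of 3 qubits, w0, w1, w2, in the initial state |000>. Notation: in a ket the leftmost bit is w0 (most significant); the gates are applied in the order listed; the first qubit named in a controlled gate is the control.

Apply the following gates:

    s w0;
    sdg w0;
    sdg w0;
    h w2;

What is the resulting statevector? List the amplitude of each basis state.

The resulting statevector has amplitude sqrt(2)/2 on |000>, sqrt(2)/2 on |001>, and 0 on every other basis state. Key observation: steps 1-2 multiply out to the identity, so the circuit reduces to the remaining gates.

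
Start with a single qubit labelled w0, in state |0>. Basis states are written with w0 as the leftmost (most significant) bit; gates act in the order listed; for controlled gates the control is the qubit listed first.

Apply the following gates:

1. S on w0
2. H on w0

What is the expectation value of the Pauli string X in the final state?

In the final state, X has expectation 1.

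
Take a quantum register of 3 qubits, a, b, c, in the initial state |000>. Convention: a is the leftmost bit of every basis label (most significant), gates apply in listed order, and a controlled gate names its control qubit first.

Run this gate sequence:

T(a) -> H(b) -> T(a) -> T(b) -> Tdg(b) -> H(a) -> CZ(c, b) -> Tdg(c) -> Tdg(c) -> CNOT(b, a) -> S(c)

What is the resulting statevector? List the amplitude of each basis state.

The resulting statevector has amplitude 1/2 on |000>, 0 on |001>, 1/2 on |010>, 0 on |011>, 1/2 on |100>, 0 on |101>, 1/2 on |110>, 0 on |111>.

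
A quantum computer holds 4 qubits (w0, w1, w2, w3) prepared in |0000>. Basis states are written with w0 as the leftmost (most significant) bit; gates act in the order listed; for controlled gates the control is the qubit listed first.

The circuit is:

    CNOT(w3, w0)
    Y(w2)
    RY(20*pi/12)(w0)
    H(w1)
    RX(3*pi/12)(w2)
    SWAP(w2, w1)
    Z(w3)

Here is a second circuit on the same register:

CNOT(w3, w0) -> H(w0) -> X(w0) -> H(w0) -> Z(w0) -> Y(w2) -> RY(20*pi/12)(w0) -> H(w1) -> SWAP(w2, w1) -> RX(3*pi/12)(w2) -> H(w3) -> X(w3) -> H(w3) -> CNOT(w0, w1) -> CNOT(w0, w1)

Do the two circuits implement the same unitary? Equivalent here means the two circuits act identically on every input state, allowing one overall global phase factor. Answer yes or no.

No: there is an input state on which the two circuits produce genuinely different outputs (not merely differing by a phase).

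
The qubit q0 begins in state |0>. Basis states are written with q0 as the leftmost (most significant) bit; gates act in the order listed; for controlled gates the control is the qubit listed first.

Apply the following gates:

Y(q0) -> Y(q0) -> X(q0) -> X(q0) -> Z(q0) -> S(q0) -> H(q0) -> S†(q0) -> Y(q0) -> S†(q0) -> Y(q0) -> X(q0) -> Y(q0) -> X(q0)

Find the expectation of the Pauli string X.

The observable X averages to -1.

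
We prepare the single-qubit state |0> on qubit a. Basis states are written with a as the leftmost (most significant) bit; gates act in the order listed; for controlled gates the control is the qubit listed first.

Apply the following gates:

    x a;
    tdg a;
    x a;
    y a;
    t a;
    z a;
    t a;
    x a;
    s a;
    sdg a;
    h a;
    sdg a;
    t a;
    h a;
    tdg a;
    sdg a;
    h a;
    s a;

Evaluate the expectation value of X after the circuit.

The expectation value of X is -1/2.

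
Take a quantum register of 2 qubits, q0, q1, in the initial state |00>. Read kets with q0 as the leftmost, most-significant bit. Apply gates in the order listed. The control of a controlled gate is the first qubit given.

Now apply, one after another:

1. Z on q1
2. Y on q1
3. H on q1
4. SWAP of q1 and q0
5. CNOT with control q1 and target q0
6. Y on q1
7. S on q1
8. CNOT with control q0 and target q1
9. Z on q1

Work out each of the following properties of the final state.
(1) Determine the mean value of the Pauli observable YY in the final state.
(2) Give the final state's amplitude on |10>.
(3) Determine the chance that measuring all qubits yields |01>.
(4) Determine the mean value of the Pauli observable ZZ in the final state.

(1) In the final state, YY has expectation 1.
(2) |10> carries amplitude sqrt(2)*I/2 in the final state.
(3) The probability of measuring |01> is 1/2.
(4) The expectation value of ZZ is -1.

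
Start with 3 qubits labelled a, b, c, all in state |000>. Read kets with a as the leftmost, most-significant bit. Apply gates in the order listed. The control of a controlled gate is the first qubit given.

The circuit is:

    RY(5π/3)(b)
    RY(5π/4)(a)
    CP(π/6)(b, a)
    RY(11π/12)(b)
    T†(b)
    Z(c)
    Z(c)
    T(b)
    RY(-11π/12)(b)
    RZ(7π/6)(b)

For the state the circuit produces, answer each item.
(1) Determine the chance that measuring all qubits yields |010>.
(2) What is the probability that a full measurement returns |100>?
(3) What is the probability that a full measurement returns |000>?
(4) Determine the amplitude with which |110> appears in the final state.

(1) The probability of measuring |010> is 1/8 - sqrt(2)/16. Key observation: steps 4-9 multiply out to the identity, so the circuit reduces to the remaining gates.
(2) Outcome |100> occurs with probability 3*sqrt(2)/16 + 3/8.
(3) Outcome |000> occurs with probability 3/8 - 3*sqrt(2)/16.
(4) The final state's coefficient on |110> equals sqrt(sqrt(2) + 2)*exp(3*I*pi/4)/4.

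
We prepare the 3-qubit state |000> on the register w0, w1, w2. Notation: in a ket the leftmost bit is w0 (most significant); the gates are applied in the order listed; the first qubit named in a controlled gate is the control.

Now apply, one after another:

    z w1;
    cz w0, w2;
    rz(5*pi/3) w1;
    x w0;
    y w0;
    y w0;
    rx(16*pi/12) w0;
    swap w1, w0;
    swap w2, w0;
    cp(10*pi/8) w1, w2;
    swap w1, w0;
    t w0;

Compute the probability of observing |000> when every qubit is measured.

Outcome |000> occurs with probability 3/4.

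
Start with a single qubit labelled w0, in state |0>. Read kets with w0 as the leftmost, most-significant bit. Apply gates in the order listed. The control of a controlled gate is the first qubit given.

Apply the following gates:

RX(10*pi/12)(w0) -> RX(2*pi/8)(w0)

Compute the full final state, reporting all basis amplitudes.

After the circuit, the state carries amplitude -sqrt(2*sqrt(2) + 4)/8 - sqrt(12 - 6*sqrt(2))/8 - sqrt(4 - 2*sqrt(2))/8 + sqrt(6*sqrt(2) + 12)/8 on |0>, I*(-sqrt(6*sqrt(2) + 12)/8 - sqrt(2*sqrt(2) + 4)/8 - sqrt(12 - 6*sqrt(2))/8 + sqrt(4 - 2*sqrt(2))/8) on |1>.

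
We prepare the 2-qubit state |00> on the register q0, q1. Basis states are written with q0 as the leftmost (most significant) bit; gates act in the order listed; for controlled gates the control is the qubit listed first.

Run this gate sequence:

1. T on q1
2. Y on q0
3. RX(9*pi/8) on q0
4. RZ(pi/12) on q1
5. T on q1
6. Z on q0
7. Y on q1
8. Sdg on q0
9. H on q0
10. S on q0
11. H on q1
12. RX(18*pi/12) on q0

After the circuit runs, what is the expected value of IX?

The expectation value of IX is -1.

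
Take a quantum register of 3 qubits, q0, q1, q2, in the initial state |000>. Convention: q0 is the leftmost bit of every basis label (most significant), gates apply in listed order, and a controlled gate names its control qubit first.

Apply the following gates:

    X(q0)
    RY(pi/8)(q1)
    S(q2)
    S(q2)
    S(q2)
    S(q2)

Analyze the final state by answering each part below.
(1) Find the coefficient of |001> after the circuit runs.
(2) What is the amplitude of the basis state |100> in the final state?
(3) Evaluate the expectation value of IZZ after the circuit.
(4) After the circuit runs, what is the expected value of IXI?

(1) The amplitude on |001> is 0. Key observation: steps 3-6 multiply out to the identity, so the circuit reduces to the remaining gates.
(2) The amplitude on |100> is cos(pi/16).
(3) The expectation value of IZZ is sqrt(sqrt(2) + 2)/2.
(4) In the final state, IXI has expectation sqrt(2 - sqrt(2))/2.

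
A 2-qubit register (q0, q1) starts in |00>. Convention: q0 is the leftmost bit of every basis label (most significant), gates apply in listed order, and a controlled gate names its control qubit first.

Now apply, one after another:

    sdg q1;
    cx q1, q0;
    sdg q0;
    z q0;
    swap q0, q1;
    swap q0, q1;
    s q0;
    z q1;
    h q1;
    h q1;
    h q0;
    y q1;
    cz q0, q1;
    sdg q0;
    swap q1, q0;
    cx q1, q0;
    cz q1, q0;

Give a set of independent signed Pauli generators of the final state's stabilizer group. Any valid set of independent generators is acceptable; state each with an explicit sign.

One valid set of independent stabilizer generators is +XY, -ZZ (any independent generating set of the same group is equally correct). Key observation: steps 5-6 multiply out to the identity, so the circuit reduces to the remaining gates.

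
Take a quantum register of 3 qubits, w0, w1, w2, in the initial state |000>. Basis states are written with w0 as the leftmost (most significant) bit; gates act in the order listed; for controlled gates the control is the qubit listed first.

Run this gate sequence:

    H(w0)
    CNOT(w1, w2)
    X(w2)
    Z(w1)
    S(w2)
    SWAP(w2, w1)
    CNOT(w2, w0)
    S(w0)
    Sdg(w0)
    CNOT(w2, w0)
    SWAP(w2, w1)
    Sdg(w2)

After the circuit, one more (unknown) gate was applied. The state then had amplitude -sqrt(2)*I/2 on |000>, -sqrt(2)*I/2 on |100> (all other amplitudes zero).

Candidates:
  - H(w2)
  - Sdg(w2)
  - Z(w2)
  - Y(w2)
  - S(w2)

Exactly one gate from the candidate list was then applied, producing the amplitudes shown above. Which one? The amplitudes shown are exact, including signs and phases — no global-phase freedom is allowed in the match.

It was Y(w2) that produced the state shown. Key observation: the block from step 5 through step 12 cancels to the identity and can be dropped.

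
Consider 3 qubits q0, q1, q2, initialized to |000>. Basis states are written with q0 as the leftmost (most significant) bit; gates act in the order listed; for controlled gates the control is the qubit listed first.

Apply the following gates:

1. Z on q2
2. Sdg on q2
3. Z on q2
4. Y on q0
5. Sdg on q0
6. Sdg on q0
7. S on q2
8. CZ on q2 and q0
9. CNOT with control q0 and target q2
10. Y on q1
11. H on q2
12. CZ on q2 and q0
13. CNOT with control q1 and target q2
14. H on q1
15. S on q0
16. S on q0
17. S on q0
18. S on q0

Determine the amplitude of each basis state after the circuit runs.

After the circuit, the state carries amplitude 0 on |000>, 0 on |001>, 0 on |010>, 0 on |011>, 1/2 on |100>, 1/2 on |101>, -1/2 on |110>, -1/2 on |111>. Key observation: gates 15-18 undo each other exactly, leaving only the rest of the circuit to track.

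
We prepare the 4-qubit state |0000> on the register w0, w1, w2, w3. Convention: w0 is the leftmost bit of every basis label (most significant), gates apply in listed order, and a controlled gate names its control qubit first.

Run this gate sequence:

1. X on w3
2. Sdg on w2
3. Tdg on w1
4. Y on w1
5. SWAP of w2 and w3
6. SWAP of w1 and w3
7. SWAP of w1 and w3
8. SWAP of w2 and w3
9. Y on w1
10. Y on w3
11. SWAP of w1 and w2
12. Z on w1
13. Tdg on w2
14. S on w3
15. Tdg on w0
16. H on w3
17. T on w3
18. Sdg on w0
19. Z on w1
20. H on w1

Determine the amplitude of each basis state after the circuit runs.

The resulting statevector has amplitude -I/2 on |0000>, -exp(3*I*pi/4)/2 on |0001>, -I/2 on |0100>, -exp(3*I*pi/4)/2 on |0101>, and 0 on every other basis state. Key observation: steps 4-9 multiply out to the identity, so the circuit reduces to the remaining gates.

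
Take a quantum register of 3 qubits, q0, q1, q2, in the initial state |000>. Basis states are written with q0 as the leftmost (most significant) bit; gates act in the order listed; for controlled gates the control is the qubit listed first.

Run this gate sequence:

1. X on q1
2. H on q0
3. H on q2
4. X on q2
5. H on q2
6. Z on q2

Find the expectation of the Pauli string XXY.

In the final state, XXY has expectation 0.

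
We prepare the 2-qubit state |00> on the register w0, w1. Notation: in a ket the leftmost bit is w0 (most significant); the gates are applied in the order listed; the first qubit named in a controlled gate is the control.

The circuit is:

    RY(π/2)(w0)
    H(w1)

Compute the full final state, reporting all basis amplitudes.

After the circuit, the state carries amplitude 1/2 on |00>, 1/2 on |01>, 1/2 on |10>, 1/2 on |11>.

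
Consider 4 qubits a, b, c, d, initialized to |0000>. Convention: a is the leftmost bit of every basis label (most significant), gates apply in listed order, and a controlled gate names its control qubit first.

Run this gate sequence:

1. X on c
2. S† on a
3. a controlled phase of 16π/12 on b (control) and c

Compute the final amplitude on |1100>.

The final state's coefficient on |1100> equals 0.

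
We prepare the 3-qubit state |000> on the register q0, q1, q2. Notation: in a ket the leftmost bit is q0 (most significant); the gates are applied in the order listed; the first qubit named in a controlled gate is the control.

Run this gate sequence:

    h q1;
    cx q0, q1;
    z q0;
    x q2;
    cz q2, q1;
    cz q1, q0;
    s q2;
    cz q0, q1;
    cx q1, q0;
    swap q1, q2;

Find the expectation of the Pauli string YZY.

In the final state, YZY has expectation -1.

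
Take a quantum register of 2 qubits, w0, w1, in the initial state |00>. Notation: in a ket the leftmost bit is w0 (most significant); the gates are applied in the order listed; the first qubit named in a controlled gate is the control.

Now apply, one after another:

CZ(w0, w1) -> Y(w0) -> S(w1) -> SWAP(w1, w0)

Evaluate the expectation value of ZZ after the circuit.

In the final state, ZZ has expectation -1.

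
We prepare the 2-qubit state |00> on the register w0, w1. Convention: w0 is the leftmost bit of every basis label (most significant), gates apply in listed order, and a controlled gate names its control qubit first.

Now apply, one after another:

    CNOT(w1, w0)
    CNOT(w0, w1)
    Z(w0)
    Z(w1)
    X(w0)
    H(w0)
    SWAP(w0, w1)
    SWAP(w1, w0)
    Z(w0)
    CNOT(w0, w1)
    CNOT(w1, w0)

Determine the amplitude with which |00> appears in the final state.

The amplitude on |00> is sqrt(2)/2.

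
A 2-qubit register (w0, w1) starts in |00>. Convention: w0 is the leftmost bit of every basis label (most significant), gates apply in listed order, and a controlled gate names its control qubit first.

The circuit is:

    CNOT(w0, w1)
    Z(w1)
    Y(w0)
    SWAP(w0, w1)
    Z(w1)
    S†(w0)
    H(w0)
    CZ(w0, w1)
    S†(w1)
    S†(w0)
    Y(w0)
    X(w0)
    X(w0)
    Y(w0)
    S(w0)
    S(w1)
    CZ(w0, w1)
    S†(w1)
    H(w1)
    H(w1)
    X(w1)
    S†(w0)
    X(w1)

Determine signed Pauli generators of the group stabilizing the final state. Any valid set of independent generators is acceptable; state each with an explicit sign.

One valid set of independent stabilizer generators is -YI, -IZ (any independent generating set of the same group is equally correct). Key observation: steps 9-16 multiply out to the identity, so the circuit reduces to the remaining gates.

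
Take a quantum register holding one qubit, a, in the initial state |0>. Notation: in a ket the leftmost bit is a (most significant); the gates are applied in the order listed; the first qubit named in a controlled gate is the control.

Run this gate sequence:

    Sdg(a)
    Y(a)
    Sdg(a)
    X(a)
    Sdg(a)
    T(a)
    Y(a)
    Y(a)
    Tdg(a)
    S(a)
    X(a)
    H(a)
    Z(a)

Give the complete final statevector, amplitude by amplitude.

The final amplitudes are sqrt(2)/2 on |0>, sqrt(2)/2 on |1>. Key observation: the block from step 4 through step 11 cancels to the identity and can be dropped.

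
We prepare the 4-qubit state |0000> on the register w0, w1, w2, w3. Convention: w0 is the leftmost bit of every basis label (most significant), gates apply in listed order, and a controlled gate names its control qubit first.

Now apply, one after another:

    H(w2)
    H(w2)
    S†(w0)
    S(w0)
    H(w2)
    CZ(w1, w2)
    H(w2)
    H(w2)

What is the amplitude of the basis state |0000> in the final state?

The final state's coefficient on |0000> equals sqrt(2)/2.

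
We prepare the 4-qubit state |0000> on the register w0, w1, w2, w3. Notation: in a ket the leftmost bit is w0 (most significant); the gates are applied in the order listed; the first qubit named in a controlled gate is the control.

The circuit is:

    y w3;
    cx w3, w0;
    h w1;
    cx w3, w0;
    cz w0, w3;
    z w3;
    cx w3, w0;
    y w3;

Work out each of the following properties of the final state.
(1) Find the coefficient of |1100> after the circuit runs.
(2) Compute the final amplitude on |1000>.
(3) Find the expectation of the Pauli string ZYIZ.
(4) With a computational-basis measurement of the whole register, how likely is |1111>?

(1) The final state's coefficient on |1100> equals -sqrt(2)/2.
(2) The final state's coefficient on |1000> equals -sqrt(2)/2.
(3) The observable ZYIZ averages to 0.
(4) The probability of measuring |1111> is 0.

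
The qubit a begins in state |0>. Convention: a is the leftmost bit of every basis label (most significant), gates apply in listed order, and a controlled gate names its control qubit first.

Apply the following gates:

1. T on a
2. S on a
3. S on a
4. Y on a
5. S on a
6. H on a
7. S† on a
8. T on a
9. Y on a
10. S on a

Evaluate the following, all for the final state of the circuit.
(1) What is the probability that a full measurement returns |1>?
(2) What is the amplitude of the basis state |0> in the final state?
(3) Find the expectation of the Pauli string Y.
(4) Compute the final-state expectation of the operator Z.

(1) The probability of measuring |1> is 1/2.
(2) The final state's coefficient on |0> equals -sqrt(2)*exp(I*pi/4)/2.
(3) In the final state, Y has expectation sqrt(2)/2.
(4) In the final state, Z has expectation 0.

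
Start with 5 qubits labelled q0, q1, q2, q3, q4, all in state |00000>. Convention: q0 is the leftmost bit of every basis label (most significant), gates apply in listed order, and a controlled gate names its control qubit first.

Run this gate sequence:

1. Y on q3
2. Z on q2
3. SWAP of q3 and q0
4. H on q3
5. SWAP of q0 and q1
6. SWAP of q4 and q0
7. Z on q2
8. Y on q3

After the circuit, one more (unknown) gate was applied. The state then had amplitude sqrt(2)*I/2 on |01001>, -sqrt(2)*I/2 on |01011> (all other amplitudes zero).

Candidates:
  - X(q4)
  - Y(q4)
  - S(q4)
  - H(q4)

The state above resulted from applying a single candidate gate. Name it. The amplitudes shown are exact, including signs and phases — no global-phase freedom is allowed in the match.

It was Y(q4) that produced the state shown.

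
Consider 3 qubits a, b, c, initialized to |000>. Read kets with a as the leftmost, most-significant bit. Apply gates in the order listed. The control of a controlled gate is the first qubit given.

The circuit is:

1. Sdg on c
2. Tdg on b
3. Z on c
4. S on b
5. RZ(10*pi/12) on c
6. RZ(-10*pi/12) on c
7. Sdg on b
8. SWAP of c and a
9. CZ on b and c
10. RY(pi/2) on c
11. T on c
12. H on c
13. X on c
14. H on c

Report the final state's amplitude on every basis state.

The final amplitudes are sqrt(2)/2 on |000>, -sqrt(2)*exp(I*pi/4)/2 on |001>, and 0 on every other basis state. Key observation: gates 4-7 undo each other exactly, leaving only the rest of the circuit to track.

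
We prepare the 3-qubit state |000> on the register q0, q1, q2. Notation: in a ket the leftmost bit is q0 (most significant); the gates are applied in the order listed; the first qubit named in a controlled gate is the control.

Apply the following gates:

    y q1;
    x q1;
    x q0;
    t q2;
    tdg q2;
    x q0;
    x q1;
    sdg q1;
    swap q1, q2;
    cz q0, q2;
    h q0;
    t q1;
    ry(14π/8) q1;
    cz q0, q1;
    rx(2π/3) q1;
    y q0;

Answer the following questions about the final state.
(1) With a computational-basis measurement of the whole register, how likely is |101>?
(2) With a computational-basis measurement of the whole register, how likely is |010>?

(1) Outcome |101> occurs with probability 1/4 - sqrt(2)/16. Key observation: gates 2-7 undo each other exactly, leaving only the rest of the circuit to track.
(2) The probability of measuring |010> is 0.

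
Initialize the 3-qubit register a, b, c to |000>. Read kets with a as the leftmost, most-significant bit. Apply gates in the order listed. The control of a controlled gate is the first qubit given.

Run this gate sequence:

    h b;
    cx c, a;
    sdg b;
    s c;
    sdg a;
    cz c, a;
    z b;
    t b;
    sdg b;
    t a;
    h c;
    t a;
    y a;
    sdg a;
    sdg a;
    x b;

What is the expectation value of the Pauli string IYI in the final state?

The expectation value of IYI is -sqrt(2)/2.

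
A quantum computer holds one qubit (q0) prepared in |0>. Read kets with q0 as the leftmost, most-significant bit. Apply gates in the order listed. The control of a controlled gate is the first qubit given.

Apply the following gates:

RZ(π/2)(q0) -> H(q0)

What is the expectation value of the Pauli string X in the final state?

In the final state, X has expectation 1.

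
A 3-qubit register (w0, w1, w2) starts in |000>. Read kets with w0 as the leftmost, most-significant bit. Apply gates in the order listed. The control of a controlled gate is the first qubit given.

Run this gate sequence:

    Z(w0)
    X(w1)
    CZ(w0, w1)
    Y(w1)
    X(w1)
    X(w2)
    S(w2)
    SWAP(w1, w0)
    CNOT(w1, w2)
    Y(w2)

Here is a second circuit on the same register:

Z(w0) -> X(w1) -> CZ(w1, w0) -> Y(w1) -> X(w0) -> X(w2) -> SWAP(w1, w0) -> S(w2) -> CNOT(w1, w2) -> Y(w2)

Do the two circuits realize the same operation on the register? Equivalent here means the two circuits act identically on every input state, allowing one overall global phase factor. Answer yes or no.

No: there is an input state on which the two circuits produce genuinely different outputs (not merely differing by a phase).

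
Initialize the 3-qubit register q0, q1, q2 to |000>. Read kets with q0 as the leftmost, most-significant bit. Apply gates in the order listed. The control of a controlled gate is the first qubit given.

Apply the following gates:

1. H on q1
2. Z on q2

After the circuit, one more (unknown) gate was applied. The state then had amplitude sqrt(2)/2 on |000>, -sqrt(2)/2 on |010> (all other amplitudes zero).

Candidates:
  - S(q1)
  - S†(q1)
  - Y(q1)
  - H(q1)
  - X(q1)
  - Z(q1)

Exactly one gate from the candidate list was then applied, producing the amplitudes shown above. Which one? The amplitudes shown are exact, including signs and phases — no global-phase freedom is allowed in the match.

It was Z(q1) that produced the state shown.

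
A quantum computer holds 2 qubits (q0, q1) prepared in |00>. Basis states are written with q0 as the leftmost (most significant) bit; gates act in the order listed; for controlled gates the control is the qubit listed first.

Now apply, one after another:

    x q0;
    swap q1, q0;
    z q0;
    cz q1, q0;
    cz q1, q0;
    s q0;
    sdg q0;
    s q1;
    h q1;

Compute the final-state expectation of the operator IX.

The observable IX averages to -1. Key observation: the block from step 6 through step 7 cancels to the identity and can be dropped.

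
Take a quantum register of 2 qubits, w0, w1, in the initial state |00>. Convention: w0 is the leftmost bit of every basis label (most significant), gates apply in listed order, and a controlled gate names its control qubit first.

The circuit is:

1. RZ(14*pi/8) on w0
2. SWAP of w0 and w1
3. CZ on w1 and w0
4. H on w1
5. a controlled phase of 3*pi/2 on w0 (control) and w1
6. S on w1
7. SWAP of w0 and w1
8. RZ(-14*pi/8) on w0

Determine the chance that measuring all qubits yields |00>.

A full measurement returns |00> with probability 1/2.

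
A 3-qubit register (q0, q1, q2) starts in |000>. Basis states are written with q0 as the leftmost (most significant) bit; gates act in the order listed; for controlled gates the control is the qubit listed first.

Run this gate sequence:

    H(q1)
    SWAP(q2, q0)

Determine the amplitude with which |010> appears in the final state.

The amplitude on |010> is sqrt(2)/2.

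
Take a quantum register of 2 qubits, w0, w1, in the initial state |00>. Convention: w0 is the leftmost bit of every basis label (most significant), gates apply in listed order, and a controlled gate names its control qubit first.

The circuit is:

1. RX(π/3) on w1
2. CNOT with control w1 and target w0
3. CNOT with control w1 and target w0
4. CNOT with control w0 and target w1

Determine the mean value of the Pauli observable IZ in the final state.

In the final state, IZ has expectation 1/2. Key observation: the block from step 2 through step 3 cancels to the identity and can be dropped.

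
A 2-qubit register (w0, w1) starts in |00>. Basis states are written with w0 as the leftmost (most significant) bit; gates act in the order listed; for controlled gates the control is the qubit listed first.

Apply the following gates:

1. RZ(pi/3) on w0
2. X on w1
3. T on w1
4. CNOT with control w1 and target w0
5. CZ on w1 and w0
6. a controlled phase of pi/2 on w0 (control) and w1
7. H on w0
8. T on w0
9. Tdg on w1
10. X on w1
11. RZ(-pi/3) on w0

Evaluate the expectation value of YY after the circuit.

The expectation value of YY is 0.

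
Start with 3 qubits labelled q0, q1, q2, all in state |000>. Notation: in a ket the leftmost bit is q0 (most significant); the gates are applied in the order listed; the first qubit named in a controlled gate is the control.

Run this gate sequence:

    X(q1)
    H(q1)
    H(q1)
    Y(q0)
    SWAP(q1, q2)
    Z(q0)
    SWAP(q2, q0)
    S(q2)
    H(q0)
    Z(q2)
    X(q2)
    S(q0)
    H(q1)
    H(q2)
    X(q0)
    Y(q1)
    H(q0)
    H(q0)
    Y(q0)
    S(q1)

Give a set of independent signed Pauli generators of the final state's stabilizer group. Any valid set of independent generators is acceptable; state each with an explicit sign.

The final state is stabilized by the group generated by +YII, -IYI, +IIX; other independent generating sets are equally valid. Key observation: steps 2-3 multiply out to the identity, so the circuit reduces to the remaining gates.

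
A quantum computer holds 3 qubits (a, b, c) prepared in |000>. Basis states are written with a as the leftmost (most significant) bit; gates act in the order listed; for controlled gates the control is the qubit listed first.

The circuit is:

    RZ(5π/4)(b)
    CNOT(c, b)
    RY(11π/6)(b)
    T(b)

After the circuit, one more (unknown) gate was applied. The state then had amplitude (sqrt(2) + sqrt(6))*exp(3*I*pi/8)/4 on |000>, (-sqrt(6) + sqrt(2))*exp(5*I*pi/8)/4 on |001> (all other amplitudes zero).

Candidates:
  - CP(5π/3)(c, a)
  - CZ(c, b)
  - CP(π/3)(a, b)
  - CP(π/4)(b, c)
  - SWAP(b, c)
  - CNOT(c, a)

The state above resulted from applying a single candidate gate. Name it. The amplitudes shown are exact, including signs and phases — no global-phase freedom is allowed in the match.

The unique candidate consistent with the amplitudes is SWAP(b, c).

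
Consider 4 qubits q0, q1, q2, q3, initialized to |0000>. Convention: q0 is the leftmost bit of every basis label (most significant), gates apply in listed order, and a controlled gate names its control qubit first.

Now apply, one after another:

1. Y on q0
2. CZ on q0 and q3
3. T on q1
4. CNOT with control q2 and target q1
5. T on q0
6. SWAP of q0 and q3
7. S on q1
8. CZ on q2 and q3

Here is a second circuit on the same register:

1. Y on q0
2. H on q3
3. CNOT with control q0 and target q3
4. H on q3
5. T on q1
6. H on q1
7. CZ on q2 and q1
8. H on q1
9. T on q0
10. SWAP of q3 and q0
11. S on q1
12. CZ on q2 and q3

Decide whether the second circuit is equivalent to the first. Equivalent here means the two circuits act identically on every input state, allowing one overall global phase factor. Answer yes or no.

Yes, they are equivalent — the unitaries differ by at most a global phase.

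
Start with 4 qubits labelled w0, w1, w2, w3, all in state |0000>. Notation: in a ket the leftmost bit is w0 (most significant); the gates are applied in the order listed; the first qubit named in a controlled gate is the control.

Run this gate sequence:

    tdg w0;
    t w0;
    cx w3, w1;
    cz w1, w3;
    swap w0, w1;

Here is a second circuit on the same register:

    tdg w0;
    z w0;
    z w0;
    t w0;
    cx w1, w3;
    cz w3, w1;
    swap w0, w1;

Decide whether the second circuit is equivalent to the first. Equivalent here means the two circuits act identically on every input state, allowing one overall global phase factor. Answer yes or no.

No: there is an input state on which the two circuits produce genuinely different outputs (not merely differing by a phase).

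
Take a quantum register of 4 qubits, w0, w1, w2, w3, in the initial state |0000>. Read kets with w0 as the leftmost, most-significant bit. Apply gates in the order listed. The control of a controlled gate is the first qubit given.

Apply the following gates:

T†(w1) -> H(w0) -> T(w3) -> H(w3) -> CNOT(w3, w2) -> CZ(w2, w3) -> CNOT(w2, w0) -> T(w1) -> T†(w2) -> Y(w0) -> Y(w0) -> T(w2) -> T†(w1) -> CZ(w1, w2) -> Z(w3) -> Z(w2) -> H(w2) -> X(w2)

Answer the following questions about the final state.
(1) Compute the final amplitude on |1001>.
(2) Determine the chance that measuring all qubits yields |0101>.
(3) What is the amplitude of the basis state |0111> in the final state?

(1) The final state's coefficient on |1001> equals sqrt(2)/4. Key observation: steps 8-13 multiply out to the identity, so the circuit reduces to the remaining gates.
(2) A full measurement returns |0101> with probability 0.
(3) The final state's coefficient on |0111> equals 0.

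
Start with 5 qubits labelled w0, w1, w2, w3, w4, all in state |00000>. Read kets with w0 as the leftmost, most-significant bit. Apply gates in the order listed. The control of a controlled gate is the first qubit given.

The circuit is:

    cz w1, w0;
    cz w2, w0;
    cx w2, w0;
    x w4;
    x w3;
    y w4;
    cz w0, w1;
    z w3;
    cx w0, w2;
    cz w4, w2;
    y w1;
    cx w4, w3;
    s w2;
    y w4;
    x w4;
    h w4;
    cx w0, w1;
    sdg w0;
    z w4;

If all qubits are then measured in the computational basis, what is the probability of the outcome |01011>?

A full measurement returns |01011> with probability 1/2.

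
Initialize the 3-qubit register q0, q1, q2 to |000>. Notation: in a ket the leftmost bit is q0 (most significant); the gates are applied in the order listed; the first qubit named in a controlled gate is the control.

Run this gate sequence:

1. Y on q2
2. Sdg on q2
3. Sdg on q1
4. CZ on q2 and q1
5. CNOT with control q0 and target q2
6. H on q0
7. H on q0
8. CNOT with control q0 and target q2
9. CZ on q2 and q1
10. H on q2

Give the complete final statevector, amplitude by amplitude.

The resulting statevector has amplitude sqrt(2)/2 on |000>, -sqrt(2)/2 on |001>, and 0 on every other basis state. Key observation: the block from step 4 through step 9 cancels to the identity and can be dropped.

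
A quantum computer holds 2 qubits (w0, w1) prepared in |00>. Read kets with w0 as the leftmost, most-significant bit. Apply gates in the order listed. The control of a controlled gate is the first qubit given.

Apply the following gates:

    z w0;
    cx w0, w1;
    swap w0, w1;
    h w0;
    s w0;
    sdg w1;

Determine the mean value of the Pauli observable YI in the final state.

The expectation value of YI is 1.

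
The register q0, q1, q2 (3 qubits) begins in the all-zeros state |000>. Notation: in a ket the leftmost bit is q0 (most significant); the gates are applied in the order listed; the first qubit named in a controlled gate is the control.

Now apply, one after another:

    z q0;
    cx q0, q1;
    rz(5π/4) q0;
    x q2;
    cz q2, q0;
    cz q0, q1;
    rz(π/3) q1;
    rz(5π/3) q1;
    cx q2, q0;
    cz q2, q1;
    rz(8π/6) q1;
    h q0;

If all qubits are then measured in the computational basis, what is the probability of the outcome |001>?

The probability of measuring |001> is 1/2.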